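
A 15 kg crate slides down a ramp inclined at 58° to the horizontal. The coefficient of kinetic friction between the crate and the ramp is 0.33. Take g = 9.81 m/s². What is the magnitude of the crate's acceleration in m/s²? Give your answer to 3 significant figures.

6.60 m/s²

Resolving the weight along the incline: the component pulling the crate down the slope is mg sin 58° = 15 × 9.81 × 0.8480 = 124.783 N, and the normal force is N = mg cos 58° = 15 × 9.81 × 0.5299 = 77.975 N.
Kinetic friction acts up the slope with magnitude f = μN = 0.33 × 77.975 = 25.732 N.
Net force along the incline is 124.783 − 25.732 = 99.051 N, so a = 99.051 / 15 = 6.6034 m/s².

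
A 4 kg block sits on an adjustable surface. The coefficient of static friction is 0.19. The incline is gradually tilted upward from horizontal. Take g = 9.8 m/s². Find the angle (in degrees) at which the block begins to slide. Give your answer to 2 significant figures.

At the threshold of sliding, static friction is at its maximum μ_s N and exactly balances the weight component along the incline: mg sin θ = μ_s mg cos θ.
Hence tan θ = μ_s = 0.19, so θ = arctan(0.19) = 10.7580°.

11°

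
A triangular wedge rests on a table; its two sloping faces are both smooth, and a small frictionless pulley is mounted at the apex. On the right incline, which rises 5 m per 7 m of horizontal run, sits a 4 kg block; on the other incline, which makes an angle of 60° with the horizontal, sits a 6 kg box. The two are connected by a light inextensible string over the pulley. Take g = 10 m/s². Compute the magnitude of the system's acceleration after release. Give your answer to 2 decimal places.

2.87 m/s²

Resolve each weight along its own incline: the 4 kg mass has component 4 × 10 × sin 35.54° = 23.250 N down its slope, and the 6 kg mass has 6 × 10 × sin 60° = 51.962 N down its slope.
The 6 kg side's 51.962 N exceeds the other side's 23.250 N, so that mass slides down and the 4 kg mass slides up. Taking that direction as positive, Newton's second law for the whole system gives 51.962 − 23.250 = (4 + 6) a, so a = 28.712 / 10 = 2.8712 m/s².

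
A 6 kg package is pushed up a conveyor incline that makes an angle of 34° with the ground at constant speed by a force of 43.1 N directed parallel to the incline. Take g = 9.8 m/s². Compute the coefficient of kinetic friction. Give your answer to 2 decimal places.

0.21

At constant speed ΣF = 0 along the incline. The applied 43.1 N acts up the slope; the weight component mg sin 34° = 32.881 N and kinetic friction μN both act down the slope.
So 43.1 = 32.881 + μ × 48.747, giving μ = (43.1 − 32.881) / 48.747 = 0.2096.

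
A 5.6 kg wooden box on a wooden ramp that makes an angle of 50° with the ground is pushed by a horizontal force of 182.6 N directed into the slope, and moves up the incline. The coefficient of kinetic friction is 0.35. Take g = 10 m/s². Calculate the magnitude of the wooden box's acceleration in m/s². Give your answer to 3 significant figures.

2.31 m/s²

The horizontal push has components F cos 50° = 182.6 × 0.6428 = 117.375 N up the incline and F sin 50° = 182.6 × 0.7660 = 139.872 N pressing into the surface.
The normal force is therefore N = mg cos 50° + F sin 50° = 35.997 + 139.872 = 175.869 N, and kinetic friction down the slope is μN = 0.35 × 175.869 = 61.554 N.
Along the incline: F cos 50° − mg sin 50° − μN = ma, so 117.375 − 42.896 − 61.554 = 5.6 a, giving a = 2.3080 m/s².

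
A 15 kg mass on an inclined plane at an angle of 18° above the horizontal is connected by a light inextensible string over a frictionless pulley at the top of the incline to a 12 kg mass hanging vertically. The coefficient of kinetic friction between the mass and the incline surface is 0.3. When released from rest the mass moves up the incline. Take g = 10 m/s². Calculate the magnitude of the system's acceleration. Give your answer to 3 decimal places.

1.143 m/s²

For the mass on the incline: the weight component along the slope is m₁g sin 18° = 15 × 10 × 0.3090 = 46.350 N and the normal force is N = m₁g cos 18° = 142.658 N.
Kinetic friction opposes the mass's motion up the incline: f = μN = 0.3 × 142.658 = 42.797 N acting down the slope.
Newton's second law for the mass (up-slope positive): T − 46.350 − 42.797 = 15 a. For the hanging mass (downward positive): 12 × 10 − T = 12 a.
Adding the two equations eliminates T: 30.853 = 27 a, so a = 1.1427 m/s².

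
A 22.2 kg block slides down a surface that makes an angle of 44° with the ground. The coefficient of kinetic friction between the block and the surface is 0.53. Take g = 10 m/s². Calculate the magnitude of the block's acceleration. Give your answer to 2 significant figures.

Resolving the weight along the incline: the component pulling the block down the slope is mg sin 44° = 22.2 × 10 × 0.6947 = 154.223 N, and the normal force is N = mg cos 44° = 22.2 × 10 × 0.7193 = 159.685 N.
Kinetic friction acts up the slope with magnitude f = μN = 0.53 × 159.685 = 84.633 N.
Net force along the incline is 154.223 − 84.633 = 69.590 N, so a = 69.590 / 22.2 = 3.1347 m/s².

3.1 m/s²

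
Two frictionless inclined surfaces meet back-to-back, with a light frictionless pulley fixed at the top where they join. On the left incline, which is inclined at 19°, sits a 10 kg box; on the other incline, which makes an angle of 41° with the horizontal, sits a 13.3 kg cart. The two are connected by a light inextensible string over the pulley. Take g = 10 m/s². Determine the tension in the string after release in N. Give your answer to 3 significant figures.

Resolve each weight along its own incline: the 10 kg mass has component 10 × 10 × sin 19° = 32.557 N down its slope, and the 13.3 kg mass has 13.3 × 10 × sin 41° = 87.256 N down its slope.
The 13.3 kg side's 87.256 N exceeds the other side's 32.557 N, so that mass slides down and the 10 kg mass slides up. Taking that direction as positive, Newton's second law for the whole system gives 87.256 − 32.557 = (10 + 13.3) a, so a = 54.699 / 23.3 = 2.3476 m/s².
For the 10 kg mass (up-slope positive): T − 32.557 = 10 × 2.3476, so T = 56.033 N.

56.0 N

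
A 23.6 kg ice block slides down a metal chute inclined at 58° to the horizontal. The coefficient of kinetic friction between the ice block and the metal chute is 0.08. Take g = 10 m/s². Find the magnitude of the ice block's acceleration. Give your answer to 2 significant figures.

8.1 m/s²

Resolving the weight along the incline: the component pulling the ice block down the slope is mg sin 58° = 23.6 × 10 × 0.8480 = 200.128 N, and the normal force is N = mg cos 58° = 23.6 × 10 × 0.5299 = 125.056 N.
Kinetic friction acts up the slope with magnitude f = μN = 0.08 × 125.056 = 10.004 N.
Net force along the incline is 200.128 − 10.004 = 190.124 N, so a = 190.124 / 23.6 = 8.0561 m/s².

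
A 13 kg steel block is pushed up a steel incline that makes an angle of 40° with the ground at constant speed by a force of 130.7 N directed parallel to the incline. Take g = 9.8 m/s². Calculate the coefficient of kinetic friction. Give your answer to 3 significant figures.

0.500

At constant speed ΣF = 0 along the incline. The applied 130.7 N acts up the slope; the weight component mg sin 40° = 81.891 N and kinetic friction μN both act down the slope.
So 130.7 = 81.891 + μ × 97.594, giving μ = (130.7 − 81.891) / 97.594 = 0.5001.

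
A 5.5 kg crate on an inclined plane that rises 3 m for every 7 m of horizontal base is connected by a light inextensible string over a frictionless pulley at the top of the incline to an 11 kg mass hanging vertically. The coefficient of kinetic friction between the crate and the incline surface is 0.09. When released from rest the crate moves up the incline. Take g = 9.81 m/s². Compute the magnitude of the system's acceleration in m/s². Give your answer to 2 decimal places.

4.98 m/s²

For the crate on the incline: the weight component along the slope is m₁g sin 23.20° = 5.5 × 9.81 × 0.3939 = 21.253 N and the normal force is N = m₁g cos 23.20° = 49.592 N.
Kinetic friction opposes the crate's motion up the incline: f = μN = 0.09 × 49.592 = 4.463 N acting down the slope.
Newton's second law for the crate (up-slope positive): T − 21.253 − 4.463 = 5.5 a. For the hanging mass (downward positive): 11 × 9.81 − T = 11 a.
Adding the two equations eliminates T: 82.194 = 16.5 a, so a = 4.9815 m/s².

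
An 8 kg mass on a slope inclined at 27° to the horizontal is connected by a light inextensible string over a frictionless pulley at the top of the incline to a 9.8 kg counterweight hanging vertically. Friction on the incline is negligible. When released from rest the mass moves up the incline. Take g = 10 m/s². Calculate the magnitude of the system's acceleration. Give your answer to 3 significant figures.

For the mass on the incline: the weight component along the slope is m₁g sin 27° = 8 × 10 × 0.4540 = 36.320 N and the normal force is N = m₁g cos 27° = 71.281 N.
Newton's second law for the mass (up-slope positive): T − 36.320 = 8 a. For the hanging counterweight (downward positive): 9.8 × 10 − T = 9.8 a.
Adding the two equations eliminates T: 61.680 = 17.8 a, so a = 3.4652 m/s².

3.47 m/s²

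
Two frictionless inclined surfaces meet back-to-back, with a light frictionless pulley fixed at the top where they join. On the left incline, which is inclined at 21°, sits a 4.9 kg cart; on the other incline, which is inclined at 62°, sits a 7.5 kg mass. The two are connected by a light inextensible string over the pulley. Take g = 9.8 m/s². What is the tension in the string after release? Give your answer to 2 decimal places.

Resolve each weight along its own incline: the 4.9 kg mass has component 4.9 × 9.8 × sin 21° = 17.209 N down its slope, and the 7.5 kg mass has 7.5 × 9.8 × sin 62° = 64.897 N down its slope.
The 7.5 kg side's 64.897 N exceeds the other side's 17.209 N, so that mass slides down and the 4.9 kg mass slides up. Taking that direction as positive, Newton's second law for the whole system gives 64.897 − 17.209 = (4.9 + 7.5) a, so a = 47.688 / 12.4 = 3.8458 m/s².
For the 4.9 kg mass (up-slope positive): T − 17.209 = 4.9 × 3.8458, so T = 36.053 N.

36.05 N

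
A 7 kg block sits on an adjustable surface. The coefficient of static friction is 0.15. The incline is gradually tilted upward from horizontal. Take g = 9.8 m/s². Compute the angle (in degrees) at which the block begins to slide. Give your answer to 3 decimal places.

8.531°

At the threshold of sliding, static friction is at its maximum μ_s N and exactly balances the weight component along the incline: mg sin θ = μ_s mg cos θ.
Hence tan θ = μ_s = 0.15, so θ = arctan(0.15) = 8.5308°.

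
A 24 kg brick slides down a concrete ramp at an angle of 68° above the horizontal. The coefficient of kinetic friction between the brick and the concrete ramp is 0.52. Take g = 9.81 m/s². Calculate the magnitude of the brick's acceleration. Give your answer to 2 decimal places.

Resolving the weight along the incline: the component pulling the brick down the slope is mg sin 68° = 24 × 9.81 × 0.9272 = 218.300 N, and the normal force is N = mg cos 68° = 24 × 9.81 × 0.3746 = 88.196 N.
Kinetic friction acts up the slope with magnitude f = μN = 0.52 × 88.196 = 45.862 N.
Net force along the incline is 218.300 − 45.862 = 172.438 N, so a = 172.438 / 24 = 7.1849 m/s².

7.18 m/s²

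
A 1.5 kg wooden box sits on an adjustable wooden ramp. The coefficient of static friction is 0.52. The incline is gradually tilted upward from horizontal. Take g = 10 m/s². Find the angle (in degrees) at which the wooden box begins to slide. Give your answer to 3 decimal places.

At the threshold of sliding, static friction is at its maximum μ_s N and exactly balances the weight component along the incline: mg sin θ = μ_s mg cos θ.
Hence tan θ = μ_s = 0.52, so θ = arctan(0.52) = 27.4744°.

27.474°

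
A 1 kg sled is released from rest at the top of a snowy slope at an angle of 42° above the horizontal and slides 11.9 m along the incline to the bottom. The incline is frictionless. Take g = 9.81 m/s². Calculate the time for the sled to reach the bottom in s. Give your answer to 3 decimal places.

The weight component along the incline is mg sin 42° = 6.564 N and the normal force is N = mg cos 42° = 7.290 N.
With no friction, a = g sin 42° = 6.5642 m/s².
Starting from rest, L = ½at², so t = √(2L/a) = √(2 × 11.9 / 6.5642) = 1.9041 s.

1.904 s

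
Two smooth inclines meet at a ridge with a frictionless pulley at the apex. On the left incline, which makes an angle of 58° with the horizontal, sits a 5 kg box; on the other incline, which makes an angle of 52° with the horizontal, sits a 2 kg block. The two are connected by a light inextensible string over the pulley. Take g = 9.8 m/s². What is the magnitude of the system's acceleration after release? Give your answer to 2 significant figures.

3.7 m/s²

Resolve each weight along its own incline: the 5 kg mass has component 5 × 9.8 × sin 58° = 41.554 N down its slope, and the 2 kg mass has 2 × 9.8 × sin 52° = 15.445 N down its slope.
The 5 kg side's 41.554 N exceeds the other side's 15.445 N, so that mass slides down and the 2 kg mass slides up. Taking that direction as positive, Newton's second law for the whole system gives 41.554 − 15.445 = (5 + 2) a, so a = 26.109 / 7 = 3.7299 m/s².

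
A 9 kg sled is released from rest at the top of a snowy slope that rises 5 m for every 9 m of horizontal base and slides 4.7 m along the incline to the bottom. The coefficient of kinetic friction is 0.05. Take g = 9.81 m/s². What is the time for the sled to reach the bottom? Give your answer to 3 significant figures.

1.47 s

The weight component along the incline is mg sin 29.05° = 42.877 N and the normal force is N = mg cos 29.05° = 77.179 N.
Friction up the slope is f = μN = 0.05 × 77.179 = 3.859 N, so the net downslope force is 42.877 − 3.859 = 39.018 N and a = 39.018 / 9 = 4.3353 m/s².
Starting from rest, L = ½at², so t = √(2L/a) = √(2 × 4.7 / 4.3353) = 1.4725 s.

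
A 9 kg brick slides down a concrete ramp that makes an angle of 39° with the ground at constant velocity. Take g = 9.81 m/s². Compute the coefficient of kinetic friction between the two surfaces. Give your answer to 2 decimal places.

0.81

At constant velocity the net force along the incline is zero: mg sin 39° = μ mg cos 39°.
So μ = tan 39° = 0.6293 / 0.7771 = 0.8098.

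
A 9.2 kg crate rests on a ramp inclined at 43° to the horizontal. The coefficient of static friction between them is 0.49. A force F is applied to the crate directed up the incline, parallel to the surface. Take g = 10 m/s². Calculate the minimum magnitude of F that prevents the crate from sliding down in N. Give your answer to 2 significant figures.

The normal force is N = mg cos 43° = 67.285 N. With F at its minimum the crate is on the verge of sliding down, so static friction is at its maximum μ_s N = 0.49 × 67.285 = 32.970 N and acts up the slope.
Equilibrium along the incline: F + μ_s N = mg sin 43°, so F = 62.744 − 32.970 = 29.774 N.

30 N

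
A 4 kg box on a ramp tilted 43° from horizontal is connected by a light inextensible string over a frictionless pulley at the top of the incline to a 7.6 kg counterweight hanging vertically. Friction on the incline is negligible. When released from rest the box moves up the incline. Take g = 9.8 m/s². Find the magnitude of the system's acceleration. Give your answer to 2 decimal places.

4.12 m/s²

For the box on the incline: the weight component along the slope is m₁g sin 43° = 4 × 9.8 × 0.6820 = 26.734 N and the normal force is N = m₁g cos 43° = 28.669 N.
Newton's second law for the box (up-slope positive): T − 26.734 = 4 a. For the hanging counterweight (downward positive): 7.6 × 9.8 − T = 7.6 a.
Adding the two equations eliminates T: 47.746 = 11.6 a, so a = 4.1160 m/s².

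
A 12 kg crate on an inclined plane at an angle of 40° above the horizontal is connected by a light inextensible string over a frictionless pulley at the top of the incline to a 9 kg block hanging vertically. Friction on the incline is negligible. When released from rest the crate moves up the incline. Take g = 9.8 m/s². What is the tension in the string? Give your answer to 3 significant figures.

82.8 N

For the crate on the incline: the weight component along the slope is m₁g sin 40° = 12 × 9.8 × 0.6428 = 75.593 N and the normal force is N = m₁g cos 40° = 90.087 N.
Newton's second law for the crate (up-slope positive): T − 75.593 = 12 a. For the hanging block (downward positive): 9 × 9.8 − T = 9 a.
Adding the two equations eliminates T: 12.607 = 21 a, so a = 0.6003 m/s².
Then from the hanging block's equation, T = 9 × (9.8 − 0.6003) = 82.797 N.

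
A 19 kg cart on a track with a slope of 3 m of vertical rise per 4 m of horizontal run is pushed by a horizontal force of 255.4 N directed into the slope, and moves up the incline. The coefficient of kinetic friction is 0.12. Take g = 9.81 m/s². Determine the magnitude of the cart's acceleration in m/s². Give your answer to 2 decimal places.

The horizontal push has components F cos 36.87° = 255.4 × 0.8000 = 204.320 N up the incline and F sin 36.87° = 255.4 × 0.6000 = 153.240 N pressing into the surface.
The normal force is therefore N = mg cos 36.87° + F sin 36.87° = 149.112 + 153.240 = 302.352 N, and kinetic friction down the slope is μN = 0.12 × 302.352 = 36.282 N.
Along the incline: F cos 36.87° − mg sin 36.87° − μN = ma, so 204.320 − 111.834 − 36.282 = 19 a, giving a = 2.9581 m/s².

2.96 m/s²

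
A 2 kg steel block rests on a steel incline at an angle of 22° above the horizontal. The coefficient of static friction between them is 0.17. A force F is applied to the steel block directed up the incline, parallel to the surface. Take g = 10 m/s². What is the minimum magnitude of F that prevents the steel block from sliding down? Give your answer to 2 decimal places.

The normal force is N = mg cos 22° = 18.544 N. With F at its minimum the steel block is on the verge of sliding down, so static friction is at its maximum μ_s N = 0.17 × 18.544 = 3.152 N and acts up the slope.
Equilibrium along the incline: F + μ_s N = mg sin 22°, so F = 7.492 − 3.152 = 4.340 N.

4.34 N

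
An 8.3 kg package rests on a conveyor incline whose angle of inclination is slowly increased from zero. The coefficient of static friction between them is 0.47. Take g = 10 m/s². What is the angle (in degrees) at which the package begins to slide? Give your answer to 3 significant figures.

At the threshold of sliding, static friction is at its maximum μ_s N and exactly balances the weight component along the incline: mg sin θ = μ_s mg cos θ.
Hence tan θ = μ_s = 0.47, so θ = arctan(0.47) = 25.1735°.

25.2°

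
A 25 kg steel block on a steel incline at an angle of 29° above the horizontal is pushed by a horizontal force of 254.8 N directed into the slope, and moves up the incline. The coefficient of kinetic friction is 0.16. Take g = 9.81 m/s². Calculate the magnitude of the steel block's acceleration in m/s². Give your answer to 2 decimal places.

The horizontal push has components F cos 29° = 254.8 × 0.8746 = 222.848 N up the incline and F sin 29° = 254.8 × 0.4848 = 123.527 N pressing into the surface.
The normal force is therefore N = mg cos 29° + F sin 29° = 214.496 + 123.527 = 338.023 N, and kinetic friction down the slope is μN = 0.16 × 338.023 = 54.084 N.
Along the incline: F cos 29° − mg sin 29° − μN = ma, so 222.848 − 118.897 − 54.084 = 25 a, giving a = 1.9947 m/s².

1.99 m/s²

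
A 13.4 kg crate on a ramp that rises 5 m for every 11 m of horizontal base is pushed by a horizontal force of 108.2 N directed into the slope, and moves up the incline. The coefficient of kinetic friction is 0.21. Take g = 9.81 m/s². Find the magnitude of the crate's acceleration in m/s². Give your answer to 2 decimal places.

The horizontal push has components F cos 24.44° = 108.2 × 0.9104 = 98.505 N up the incline and F sin 24.44° = 108.2 × 0.4138 = 44.773 N pressing into the surface.
The normal force is therefore N = mg cos 24.44° + F sin 24.44° = 119.676 + 44.773 = 164.449 N, and kinetic friction down the slope is μN = 0.21 × 164.449 = 34.534 N.
Along the incline: F cos 24.44° − mg sin 24.44° − μN = ma, so 98.505 − 54.396 − 34.534 = 13.4 a, giving a = 0.7146 m/s².

0.71 m/s²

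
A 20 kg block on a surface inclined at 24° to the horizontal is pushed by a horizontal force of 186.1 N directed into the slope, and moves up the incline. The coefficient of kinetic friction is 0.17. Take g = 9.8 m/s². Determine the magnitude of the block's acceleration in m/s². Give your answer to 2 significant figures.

The horizontal push has components F cos 24° = 186.1 × 0.9135 = 170.002 N up the incline and F sin 24° = 186.1 × 0.4067 = 75.687 N pressing into the surface.
The normal force is therefore N = mg cos 24° + F sin 24° = 179.046 + 75.687 = 254.733 N, and kinetic friction down the slope is μN = 0.17 × 254.733 = 43.305 N.
Along the incline: F cos 24° − mg sin 24° − μN = ma, so 170.002 − 79.713 − 43.305 = 20 a, giving a = 2.3492 m/s².

2.3 m/s²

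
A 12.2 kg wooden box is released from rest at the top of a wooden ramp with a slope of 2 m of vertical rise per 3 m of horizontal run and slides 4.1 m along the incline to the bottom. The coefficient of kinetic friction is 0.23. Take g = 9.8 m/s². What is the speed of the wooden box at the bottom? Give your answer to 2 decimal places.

The weight component along the incline is mg sin 33.69° = 66.320 N and the normal force is N = mg cos 33.69° = 99.480 N.
Friction up the slope is f = μN = 0.23 × 99.480 = 22.880 N, so the net downslope force is 66.320 − 22.880 = 43.440 N and a = 43.440 / 12.2 = 3.5607 m/s².
Starting from rest over a distance of 4.1 m, v² = 2aL = 2 × 3.5607 × 4.1 = 29.1977, so v = 5.4035 m/s.

5.40 m/s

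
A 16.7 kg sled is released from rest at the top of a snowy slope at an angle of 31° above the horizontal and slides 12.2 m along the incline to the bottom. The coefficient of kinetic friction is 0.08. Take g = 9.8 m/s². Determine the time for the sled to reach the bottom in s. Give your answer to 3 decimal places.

The weight component along the incline is mg sin 31° = 84.291 N and the normal force is N = mg cos 31° = 140.284 N.
Friction up the slope is f = μN = 0.08 × 140.284 = 11.223 N, so the net downslope force is 84.291 − 11.223 = 73.068 N and a = 73.068 / 16.7 = 4.3753 m/s².
Starting from rest, L = ½at², so t = √(2L/a) = √(2 × 12.2 / 4.3753) = 2.3615 s.

2.362 s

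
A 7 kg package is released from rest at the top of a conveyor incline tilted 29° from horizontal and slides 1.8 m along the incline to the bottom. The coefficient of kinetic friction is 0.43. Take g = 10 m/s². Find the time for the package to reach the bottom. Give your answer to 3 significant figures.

The weight component along the incline is mg sin 29° = 33.937 N and the normal force is N = mg cos 29° = 61.223 N.
Friction up the slope is f = μN = 0.43 × 61.223 = 26.326 N, so the net downslope force is 33.937 − 26.326 = 7.611 N and a = 7.611 / 7 = 1.0873 m/s².
Starting from rest, L = ½at², so t = √(2L/a) = √(2 × 1.8 / 1.0873) = 1.8196 s.

1.82 s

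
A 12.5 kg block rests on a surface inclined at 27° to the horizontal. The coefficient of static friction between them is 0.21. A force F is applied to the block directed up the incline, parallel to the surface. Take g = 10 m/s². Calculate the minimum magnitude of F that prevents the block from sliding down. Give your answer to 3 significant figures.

The normal force is N = mg cos 27° = 111.376 N. With F at its minimum the block is on the verge of sliding down, so static friction is at its maximum μ_s N = 0.21 × 111.376 = 23.389 N and acts up the slope.
Equilibrium along the incline: F + μ_s N = mg sin 27°, so F = 56.749 − 23.389 = 33.360 N.

33.4 N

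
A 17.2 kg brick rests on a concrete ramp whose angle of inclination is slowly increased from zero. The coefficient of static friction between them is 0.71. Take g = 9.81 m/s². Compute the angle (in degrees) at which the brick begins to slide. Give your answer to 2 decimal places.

At the threshold of sliding, static friction is at its maximum μ_s N and exactly balances the weight component along the incline: mg sin θ = μ_s mg cos θ.
Hence tan θ = μ_s = 0.71, so θ = arctan(0.71) = 35.3748°.

35.37°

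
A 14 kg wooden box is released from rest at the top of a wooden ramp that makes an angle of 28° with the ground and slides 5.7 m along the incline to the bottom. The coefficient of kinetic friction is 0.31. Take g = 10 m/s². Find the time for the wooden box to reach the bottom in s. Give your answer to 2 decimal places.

2.41 s

The weight component along the incline is mg sin 28° = 65.726 N and the normal force is N = mg cos 28° = 123.613 N.
Friction up the slope is f = μN = 0.31 × 123.613 = 38.320 N, so the net downslope force is 65.726 − 38.320 = 27.406 N and a = 27.406 / 14 = 1.9576 m/s².
Starting from rest, L = ½at², so t = √(2L/a) = √(2 × 5.7 / 1.9576) = 2.4132 s.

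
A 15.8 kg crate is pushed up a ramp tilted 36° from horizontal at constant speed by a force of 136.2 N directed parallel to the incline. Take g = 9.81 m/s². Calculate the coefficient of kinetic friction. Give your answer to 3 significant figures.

0.360

At constant speed ΣF = 0 along the incline. The applied 136.2 N acts up the slope; the weight component mg sin 36° = 91.106 N and kinetic friction μN both act down the slope.
So 136.2 = 91.106 + μ × 125.396, giving μ = (136.2 − 91.106) / 125.396 = 0.3596.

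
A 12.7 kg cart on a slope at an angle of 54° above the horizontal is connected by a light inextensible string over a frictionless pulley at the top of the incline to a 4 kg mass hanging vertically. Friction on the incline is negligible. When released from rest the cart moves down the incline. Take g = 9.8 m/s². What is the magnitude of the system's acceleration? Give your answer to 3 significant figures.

3.68 m/s²

For the cart on the incline: the weight component along the slope is m₁g sin 54° = 12.7 × 9.8 × 0.8090 = 100.688 N and the normal force is N = m₁g cos 54° = 73.156 N.
Newton's second law for the cart (down-slope positive): 100.688 − T = 12.7 a. For the hanging mass (upward positive): T − 4 × 9.8 = 4 a.
Adding the two equations eliminates T: 61.488 = 16.7 a, so a = 3.6819 m/s².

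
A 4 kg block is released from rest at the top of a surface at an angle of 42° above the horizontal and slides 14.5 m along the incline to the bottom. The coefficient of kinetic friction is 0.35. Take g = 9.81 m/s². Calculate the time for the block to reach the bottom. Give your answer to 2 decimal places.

2.69 s

The weight component along the incline is mg sin 42° = 26.257 N and the normal force is N = mg cos 42° = 29.161 N.
Friction up the slope is f = μN = 0.35 × 29.161 = 10.206 N, so the net downslope force is 26.257 − 10.206 = 16.051 N and a = 16.051 / 4 = 4.0127 m/s².
Starting from rest, L = ½at², so t = √(2L/a) = √(2 × 14.5 / 4.0127) = 2.6883 s.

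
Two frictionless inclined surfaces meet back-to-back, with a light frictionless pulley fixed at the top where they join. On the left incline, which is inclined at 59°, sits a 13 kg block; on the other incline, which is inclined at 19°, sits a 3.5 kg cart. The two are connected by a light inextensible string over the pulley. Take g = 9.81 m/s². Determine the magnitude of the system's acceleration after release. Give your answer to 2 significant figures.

Resolve each weight along its own incline: the 13 kg mass has component 13 × 9.81 × sin 59° = 109.315 N down its slope, and the 3.5 kg mass has 3.5 × 9.81 × sin 19° = 11.178 N down its slope.
The 13 kg side's 109.315 N exceeds the other side's 11.178 N, so that mass slides down and the 3.5 kg mass slides up. Taking that direction as positive, Newton's second law for the whole system gives 109.315 − 11.178 = (13 + 3.5) a, so a = 98.137 / 16.5 = 5.9477 m/s².

5.9 m/s²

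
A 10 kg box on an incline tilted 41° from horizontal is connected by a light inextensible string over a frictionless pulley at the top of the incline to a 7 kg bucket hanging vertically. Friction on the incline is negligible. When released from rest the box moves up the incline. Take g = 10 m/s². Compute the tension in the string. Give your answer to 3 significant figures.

68.2 N

For the box on the incline: the weight component along the slope is m₁g sin 41° = 10 × 10 × 0.6561 = 65.610 N and the normal force is N = m₁g cos 41° = 75.471 N.
Newton's second law for the box (up-slope positive): T − 65.610 = 10 a. For the hanging bucket (downward positive): 7 × 10 − T = 7 a.
Adding the two equations eliminates T: 4.390 = 17 a, so a = 0.2582 m/s².
Then from the hanging bucket's equation, T = 7 × (10 − 0.2582) = 68.193 N.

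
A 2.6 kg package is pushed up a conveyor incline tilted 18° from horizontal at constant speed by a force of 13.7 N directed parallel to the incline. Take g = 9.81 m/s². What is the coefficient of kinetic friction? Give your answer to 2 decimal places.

0.24

At constant speed ΣF = 0 along the incline. The applied 13.7 N acts up the slope; the weight component mg sin 18° = 7.882 N and kinetic friction μN both act down the slope.
So 13.7 = 7.882 + μ × 24.258, giving μ = (13.7 − 7.882) / 24.258 = 0.2398.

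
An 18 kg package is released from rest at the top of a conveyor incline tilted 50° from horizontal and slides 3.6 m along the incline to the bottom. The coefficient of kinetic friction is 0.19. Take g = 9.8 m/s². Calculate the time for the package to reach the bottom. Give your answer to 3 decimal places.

1.068 s

The weight component along the incline is mg sin 50° = 135.130 N and the normal force is N = mg cos 50° = 113.388 N.
Friction up the slope is f = μN = 0.19 × 113.388 = 21.544 N, so the net downslope force is 135.130 − 21.544 = 113.586 N and a = 113.586 / 18 = 6.3103 m/s².
Starting from rest, L = ½at², so t = √(2L/a) = √(2 × 3.6 / 6.3103) = 1.0682 s.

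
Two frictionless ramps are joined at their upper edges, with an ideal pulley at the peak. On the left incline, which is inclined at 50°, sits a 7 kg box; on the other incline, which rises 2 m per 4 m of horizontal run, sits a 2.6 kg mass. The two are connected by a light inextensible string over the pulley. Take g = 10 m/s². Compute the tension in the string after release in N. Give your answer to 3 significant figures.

23.0 N

Resolve each weight along its own incline: the 7 kg mass has component 7 × 10 × sin 50° = 53.623 N down its slope, and the 2.6 kg mass has 2.6 × 10 × sin 26.57° = 11.628 N down its slope.
The 7 kg side's 53.623 N exceeds the other side's 11.628 N, so that mass slides down and the 2.6 kg mass slides up. Taking that direction as positive, Newton's second law for the whole system gives 53.623 − 11.628 = (7 + 2.6) a, so a = 41.995 / 9.6 = 4.3745 m/s².
For the 2.6 kg mass (up-slope positive): T − 11.628 = 2.6 × 4.3745, so T = 23.002 N.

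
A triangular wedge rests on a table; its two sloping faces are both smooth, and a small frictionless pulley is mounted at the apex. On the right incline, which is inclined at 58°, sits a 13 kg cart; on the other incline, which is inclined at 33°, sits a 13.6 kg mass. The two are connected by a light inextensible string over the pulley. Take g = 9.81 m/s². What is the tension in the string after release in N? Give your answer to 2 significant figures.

Resolve each weight along its own incline: the 13 kg mass has component 13 × 9.81 × sin 58° = 108.152 N down its slope, and the 13.6 kg mass has 13.6 × 9.81 × sin 33° = 72.664 N down its slope.
The 13 kg side's 108.152 N exceeds the other side's 72.664 N, so that mass slides down and the 13.6 kg mass slides up. Taking that direction as positive, Newton's second law for the whole system gives 108.152 − 72.664 = (13 + 13.6) a, so a = 35.488 / 26.6 = 1.3341 m/s².
For the 13.6 kg mass (up-slope positive): T − 72.664 = 13.6 × 1.3341, so T = 90.808 N.

91 N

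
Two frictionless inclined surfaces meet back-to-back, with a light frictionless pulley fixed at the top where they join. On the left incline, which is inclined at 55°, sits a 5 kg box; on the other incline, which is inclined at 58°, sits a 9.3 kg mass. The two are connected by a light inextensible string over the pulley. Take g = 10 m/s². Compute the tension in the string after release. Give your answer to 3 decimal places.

54.213 N

Resolve each weight along its own incline: the 5 kg mass has component 5 × 10 × sin 55° = 40.958 N down its slope, and the 9.3 kg mass has 9.3 × 10 × sin 58° = 78.868 N down its slope.
The 9.3 kg side's 78.868 N exceeds the other side's 40.958 N, so that mass slides down and the 5 kg mass slides up. Taking that direction as positive, Newton's second law for the whole system gives 78.868 − 40.958 = (5 + 9.3) a, so a = 37.910 / 14.3 = 2.6510 m/s².
For the 5 kg mass (up-slope positive): T − 40.958 = 5 × 2.6510, so T = 54.213 N.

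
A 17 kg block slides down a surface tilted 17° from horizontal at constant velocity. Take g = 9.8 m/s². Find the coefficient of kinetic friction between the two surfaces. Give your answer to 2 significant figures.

0.31

At constant velocity the net force along the incline is zero: mg sin 17° = μ mg cos 17°.
So μ = tan 17° = 0.2924 / 0.9563 = 0.3058.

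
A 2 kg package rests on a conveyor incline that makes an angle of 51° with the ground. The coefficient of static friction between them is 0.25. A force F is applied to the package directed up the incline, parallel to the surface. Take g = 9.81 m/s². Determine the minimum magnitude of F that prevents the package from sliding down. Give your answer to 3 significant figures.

12.2 N

The normal force is N = mg cos 51° = 12.347 N. With F at its minimum the package is on the verge of sliding down, so static friction is at its maximum μ_s N = 0.25 × 12.347 = 3.087 N and acts up the slope.
Equilibrium along the incline: F + μ_s N = mg sin 51°, so F = 15.248 − 3.087 = 12.161 N.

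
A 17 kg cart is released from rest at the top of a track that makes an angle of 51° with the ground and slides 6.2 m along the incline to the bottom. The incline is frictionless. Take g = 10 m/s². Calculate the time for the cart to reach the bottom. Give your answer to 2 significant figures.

1.3 s

The weight component along the incline is mg sin 51° = 132.115 N and the normal force is N = mg cos 51° = 106.984 N.
With no friction, a = g sin 51° = 7.7715 m/s².
Starting from rest, L = ½at², so t = √(2L/a) = √(2 × 6.2 / 7.7715) = 1.2632 s.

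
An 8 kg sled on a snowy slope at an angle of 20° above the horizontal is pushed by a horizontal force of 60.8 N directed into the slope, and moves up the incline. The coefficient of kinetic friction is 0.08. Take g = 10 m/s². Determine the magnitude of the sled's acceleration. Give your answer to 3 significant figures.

2.76 m/s²

The horizontal push has components F cos 20° = 60.8 × 0.9397 = 57.134 N up the incline and F sin 20° = 60.8 × 0.3420 = 20.794 N pressing into the surface.
The normal force is therefore N = mg cos 20° + F sin 20° = 75.176 + 20.794 = 95.970 N, and kinetic friction down the slope is μN = 0.08 × 95.970 = 7.678 N.
Along the incline: F cos 20° − mg sin 20° − μN = ma, so 57.134 − 27.360 − 7.678 = 8 a, giving a = 2.7620 m/s².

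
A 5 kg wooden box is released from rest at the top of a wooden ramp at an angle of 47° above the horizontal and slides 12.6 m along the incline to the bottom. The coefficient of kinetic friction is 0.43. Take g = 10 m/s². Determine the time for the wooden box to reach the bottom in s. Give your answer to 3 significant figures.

2.40 s

The weight component along the incline is mg sin 47° = 36.568 N and the normal force is N = mg cos 47° = 34.100 N.
Friction up the slope is f = μN = 0.43 × 34.100 = 14.663 N, so the net downslope force is 36.568 − 14.663 = 21.905 N and a = 21.905 / 5 = 4.3810 m/s².
Starting from rest, L = ½at², so t = √(2L/a) = √(2 × 12.6 / 4.3810) = 2.3984 s.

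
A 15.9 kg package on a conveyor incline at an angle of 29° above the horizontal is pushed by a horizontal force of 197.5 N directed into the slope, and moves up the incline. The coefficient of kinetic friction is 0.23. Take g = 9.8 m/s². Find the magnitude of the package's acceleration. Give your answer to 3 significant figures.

The horizontal push has components F cos 29° = 197.5 × 0.8746 = 172.734 N up the incline and F sin 29° = 197.5 × 0.4848 = 95.748 N pressing into the surface.
The normal force is therefore N = mg cos 29° + F sin 29° = 136.280 + 95.748 = 232.028 N, and kinetic friction down the slope is μN = 0.23 × 232.028 = 53.366 N.
Along the incline: F cos 29° − mg sin 29° − μN = ma, so 172.734 − 75.542 − 53.366 = 15.9 a, giving a = 2.7564 m/s².

2.76 m/s²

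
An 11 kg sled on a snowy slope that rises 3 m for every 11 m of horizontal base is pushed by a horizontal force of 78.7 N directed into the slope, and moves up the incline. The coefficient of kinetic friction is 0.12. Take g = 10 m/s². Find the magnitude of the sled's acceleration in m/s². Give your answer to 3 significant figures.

The horizontal push has components F cos 15.26° = 78.7 × 0.9648 = 75.930 N up the incline and F sin 15.26° = 78.7 × 0.2631 = 20.706 N pressing into the surface.
The normal force is therefore N = mg cos 15.26° + F sin 15.26° = 106.128 + 20.706 = 126.834 N, and kinetic friction down the slope is μN = 0.12 × 126.834 = 15.220 N.
Along the incline: F cos 15.26° − mg sin 15.26° − μN = ma, so 75.930 − 28.941 − 15.220 = 11 a, giving a = 2.8881 m/s².

2.89 m/s²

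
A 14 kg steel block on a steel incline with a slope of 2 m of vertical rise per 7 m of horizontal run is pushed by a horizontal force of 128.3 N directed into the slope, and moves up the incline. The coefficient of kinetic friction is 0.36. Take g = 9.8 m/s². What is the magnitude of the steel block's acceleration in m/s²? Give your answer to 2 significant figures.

1.8 m/s²

The horizontal push has components F cos 15.95° = 128.3 × 0.9615 = 123.360 N up the incline and F sin 15.95° = 128.3 × 0.2747 = 35.244 N pressing into the surface.
The normal force is therefore N = mg cos 15.95° + F sin 15.95° = 131.918 + 35.244 = 167.162 N, and kinetic friction down the slope is μN = 0.36 × 167.162 = 60.178 N.
Along the incline: F cos 15.95° − mg sin 15.95° − μN = ma, so 123.360 − 37.689 − 60.178 = 14 a, giving a = 1.8209 m/s².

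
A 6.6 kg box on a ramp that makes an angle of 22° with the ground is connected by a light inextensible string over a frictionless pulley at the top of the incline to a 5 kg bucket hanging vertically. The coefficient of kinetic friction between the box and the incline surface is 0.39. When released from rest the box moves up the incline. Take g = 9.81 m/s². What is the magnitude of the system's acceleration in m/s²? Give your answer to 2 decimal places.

0.12 m/s²

For the box on the incline: the weight component along the slope is m₁g sin 22° = 6.6 × 9.81 × 0.3746 = 24.254 N and the normal force is N = m₁g cos 22° = 60.031 N.
Kinetic friction opposes the box's motion up the incline: f = μN = 0.39 × 60.031 = 23.412 N acting down the slope.
Newton's second law for the box (up-slope positive): T − 24.254 − 23.412 = 6.6 a. For the hanging bucket (downward positive): 5 × 9.81 − T = 5 a.
Adding the two equations eliminates T: 1.384 = 11.6 a, so a = 0.1193 m/s².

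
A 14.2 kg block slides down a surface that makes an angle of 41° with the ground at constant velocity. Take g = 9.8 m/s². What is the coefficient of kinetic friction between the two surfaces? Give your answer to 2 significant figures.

0.87

At constant velocity the net force along the incline is zero: mg sin 41° = μ mg cos 41°.
So μ = tan 41° = 0.6561 / 0.7547 = 0.8694.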